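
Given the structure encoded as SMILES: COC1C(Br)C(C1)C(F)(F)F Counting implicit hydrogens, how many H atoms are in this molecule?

Walk through each heavy atom and fill implicit hydrogens from standard valence (C 4, N 3, O 2, S 2, halogen 1):
  atom 1: C, bond orders sum to 1 (valence 4) → 3 H
  atom 2: O, bond orders sum to 2 (valence 2) → 0 H
  atom 3: C, bond orders sum to 3 (valence 4) → 1 H
  atom 4: C, bond orders sum to 3 (valence 4) → 1 H
  atom 5: Br (halogen, monovalent) → 0 H
  atom 6: C, bond orders sum to 3 (valence 4) → 1 H
  atom 7: C, bond orders sum to 2 (valence 4) → 2 H
  atom 8: C, bond orders sum to 4 (valence 4) → 0 H
  atom 9: F (halogen, monovalent) → 0 H
  atom 10: F (halogen, monovalent) → 0 H
  atom 11: F (halogen, monovalent) → 0 H
Total hydrogens: 8.

8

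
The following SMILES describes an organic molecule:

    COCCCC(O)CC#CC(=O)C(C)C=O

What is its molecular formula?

C12H18O4

Walk through each heavy atom and fill implicit hydrogens from standard valence (C 4, N 3, O 2, S 2, halogen 1):
  atom 1: C, bond orders sum to 1 (valence 4) → 3 H
  atom 2: O, bond orders sum to 2 (valence 2) → 0 H
  atom 3: C, bond orders sum to 2 (valence 4) → 2 H
  atom 4: C, bond orders sum to 2 (valence 4) → 2 H
  atom 5: C, bond orders sum to 2 (valence 4) → 2 H
  atom 6: C, bond orders sum to 3 (valence 4) → 1 H
  atom 7: O, bond orders sum to 1 (valence 2) → 1 H
  atom 8: C, bond orders sum to 2 (valence 4) → 2 H
  atom 9: C, bond orders sum to 4 (valence 4) → 0 H
  atom 10: C, bond orders sum to 4 (valence 4) → 0 H
  atom 11: C, bond orders sum to 4 (valence 4) → 0 H
  atom 12: O, bond orders sum to 2 (valence 2) → 0 H
  atom 13: C, bond orders sum to 3 (valence 4) → 1 H
  atom 14: C, bond orders sum to 1 (valence 4) → 3 H
  atom 15: C, bond orders sum to 3 (valence 4) → 1 H
  atom 16: O, bond orders sum to 2 (valence 2) → 0 H
Totals → C:12, H:18, O:4.
In Hill order: C12H18O4.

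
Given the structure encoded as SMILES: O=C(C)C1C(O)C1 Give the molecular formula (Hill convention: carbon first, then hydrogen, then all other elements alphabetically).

C5H8O2

Walk through each heavy atom and fill implicit hydrogens from standard valence (C 4, N 3, O 2, S 2, halogen 1):
  atom 1: O, bond orders sum to 2 (valence 2) → 0 H
  atom 2: C, bond orders sum to 4 (valence 4) → 0 H
  atom 3: C, bond orders sum to 1 (valence 4) → 3 H
  atom 4: C, bond orders sum to 3 (valence 4) → 1 H
  atom 5: C, bond orders sum to 3 (valence 4) → 1 H
  atom 6: O, bond orders sum to 1 (valence 2) → 1 H
  atom 7: C, bond orders sum to 2 (valence 4) → 2 H
Totals → C:5, H:8, O:2.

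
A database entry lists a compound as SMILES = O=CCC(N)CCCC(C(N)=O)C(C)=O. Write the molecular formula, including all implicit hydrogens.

C10H18N2O3

Walk through each heavy atom and fill implicit hydrogens from standard valence (C 4, N 3, O 2, S 2, halogen 1):
  atom 1: O, bond orders sum to 2 (valence 2) → 0 H
  atom 2: C, bond orders sum to 3 (valence 4) → 1 H
  atom 3: C, bond orders sum to 2 (valence 4) → 2 H
  atom 4: C, bond orders sum to 3 (valence 4) → 1 H
  atom 5: N, bond orders sum to 1 (valence 3) → 2 H
  atom 6: C, bond orders sum to 2 (valence 4) → 2 H
  atom 7: C, bond orders sum to 2 (valence 4) → 2 H
  atom 8: C, bond orders sum to 2 (valence 4) → 2 H
  atom 9: C, bond orders sum to 3 (valence 4) → 1 H
  atom 10: C, bond orders sum to 4 (valence 4) → 0 H
  atom 11: N, bond orders sum to 1 (valence 3) → 2 H
  atom 12: O, bond orders sum to 2 (valence 2) → 0 H
  atom 13: C, bond orders sum to 4 (valence 4) → 0 H
  atom 14: C, bond orders sum to 1 (valence 4) → 3 H
  atom 15: O, bond orders sum to 2 (valence 2) → 0 H
Totals → C:10, H:18, N:2, O:3.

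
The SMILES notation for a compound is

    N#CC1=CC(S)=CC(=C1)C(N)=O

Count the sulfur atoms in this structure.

1

Scan the SMILES for S atoms (remember two-letter symbols like Cl and Br are single atoms).
Sulfur count: 1.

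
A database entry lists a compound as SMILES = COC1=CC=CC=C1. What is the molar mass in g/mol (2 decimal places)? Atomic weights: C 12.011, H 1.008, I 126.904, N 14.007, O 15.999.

108.14 g/mol

First, the molecular formula is C7H8O (counting implicit H from valence).
  C: 7 × 12.011 = 84.077
  H: 8 × 1.008 = 8.064
  O: 1 × 15.999 = 15.999
Sum: 7×12.011 + 8×1.008 + 1×15.999 = 108.140 → 108.14 g/mol.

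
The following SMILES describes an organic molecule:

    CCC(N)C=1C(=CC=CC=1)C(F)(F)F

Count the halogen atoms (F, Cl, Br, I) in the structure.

3

Halogen atoms appear at heavy-atom positions 12, 13, 14 (3×F).
Other groups present: 1 primary amine.
Halogen count: 3.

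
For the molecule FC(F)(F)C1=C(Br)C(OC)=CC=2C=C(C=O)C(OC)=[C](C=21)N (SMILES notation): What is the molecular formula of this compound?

Walk through each heavy atom and fill implicit hydrogens from standard valence (C 4, N 3, O 2, S 2, halogen 1):
  atom 1: F (halogen, monovalent) → 0 H
  atom 2: C, bond orders sum to 4 (valence 4) → 0 H
  atom 3: F (halogen, monovalent) → 0 H
  atom 4: F (halogen, monovalent) → 0 H
  atom 5: C, bond orders sum to 4 (valence 4) → 0 H
  atom 6: C, bond orders sum to 4 (valence 4) → 0 H
  atom 7: Br (halogen, monovalent) → 0 H
  atom 8: C, bond orders sum to 4 (valence 4) → 0 H
  atom 9: O, bond orders sum to 2 (valence 2) → 0 H
  atom 10: C, bond orders sum to 1 (valence 4) → 3 H
  atom 11: C, bond orders sum to 3 (valence 4) → 1 H
  atom 12: C, bond orders sum to 4 (valence 4) → 0 H
  atom 13: C, bond orders sum to 3 (valence 4) → 1 H
  atom 14: C, bond orders sum to 4 (valence 4) → 0 H
  atom 15: C, bond orders sum to 3 (valence 4) → 1 H
  atom 16: O, bond orders sum to 2 (valence 2) → 0 H
  atom 17: C, bond orders sum to 4 (valence 4) → 0 H
  atom 18: O, bond orders sum to 2 (valence 2) → 0 H
  atom 19: C, bond orders sum to 1 (valence 4) → 3 H
  atom 20: C with explicit H count 0
  atom 21: C, bond orders sum to 4 (valence 4) → 0 H
  atom 22: N, bond orders sum to 1 (valence 3) → 2 H
Totals → C:14, H:11, Br:1, F:3, N:1, O:3.
In Hill order: C14H11BrF3NO3.

C14H11BrF3NO3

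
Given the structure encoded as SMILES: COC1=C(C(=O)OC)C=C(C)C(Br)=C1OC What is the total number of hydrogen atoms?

13

Walk through each heavy atom and fill implicit hydrogens from standard valence (C 4, N 3, O 2, S 2, halogen 1):
  atom 1: C, bond orders sum to 1 (valence 4) → 3 H
  atom 2: O, bond orders sum to 2 (valence 2) → 0 H
  atom 3: C, bond orders sum to 4 (valence 4) → 0 H
  atom 4: C, bond orders sum to 4 (valence 4) → 0 H
  atom 5: C, bond orders sum to 4 (valence 4) → 0 H
  atom 6: O, bond orders sum to 2 (valence 2) → 0 H
  atom 7: O, bond orders sum to 2 (valence 2) → 0 H
  atom 8: C, bond orders sum to 1 (valence 4) → 3 H
  atom 9: C, bond orders sum to 3 (valence 4) → 1 H
  atom 10: C, bond orders sum to 4 (valence 4) → 0 H
  atom 11: C, bond orders sum to 1 (valence 4) → 3 H
  atom 12: C, bond orders sum to 4 (valence 4) → 0 H
  atom 13: Br (halogen, monovalent) → 0 H
  atom 14: C, bond orders sum to 4 (valence 4) → 0 H
  atom 15: O, bond orders sum to 2 (valence 2) → 0 H
  atom 16: C, bond orders sum to 1 (valence 4) → 3 H
Total hydrogens: 13.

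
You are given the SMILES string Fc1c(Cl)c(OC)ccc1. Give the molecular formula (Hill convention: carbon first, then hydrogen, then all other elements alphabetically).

C7H6ClFO

Walk through each heavy atom and fill implicit hydrogens from standard valence (C 4, N 3, O 2, S 2, halogen 1); for lowercase aromatic atoms, an aromatic c carries 1 H when it has two neighbours and 0 H with three, and aromatic n carries 0 H:
  atom 1: F (halogen, monovalent) → 0 H
  atom 2: aromatic c, 3 neighbours → 0 H
  atom 3: aromatic c, 3 neighbours → 0 H
  atom 4: Cl (halogen, monovalent) → 0 H
  atom 5: aromatic c, 3 neighbours → 0 H
  atom 6: O, bond orders sum to 2 (valence 2) → 0 H
  atom 7: C, bond orders sum to 1 (valence 4) → 3 H
  atom 8: aromatic c, 2 neighbours → 1 H
  atom 9: aromatic c, 2 neighbours → 1 H
  atom 10: aromatic c, 2 neighbours → 1 H
Totals → C:7, H:6, Cl:1, F:1, O:1.
In Hill order: C7H6ClFO.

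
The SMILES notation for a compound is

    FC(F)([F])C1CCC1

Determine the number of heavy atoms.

Every atom symbol written in the SMILES (organic subset) is one heavy atom; implicit H are not written.
Heavy atoms by element → C:5, F:3.
Total: 8.

8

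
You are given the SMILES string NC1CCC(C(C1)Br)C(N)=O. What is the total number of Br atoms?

Scan the SMILES for Br atoms (remember two-letter symbols like Cl and Br are single atoms).
Bromine count: 1.

1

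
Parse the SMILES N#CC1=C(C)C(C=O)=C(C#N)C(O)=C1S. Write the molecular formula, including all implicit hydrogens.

C10H6N2O2S

Walk through each heavy atom and fill implicit hydrogens from standard valence (C 4, N 3, O 2, S 2, halogen 1):
  atom 1: N, bond orders sum to 3 (valence 3) → 0 H
  atom 2: C, bond orders sum to 4 (valence 4) → 0 H
  atom 3: C, bond orders sum to 4 (valence 4) → 0 H
  atom 4: C, bond orders sum to 4 (valence 4) → 0 H
  atom 5: C, bond orders sum to 1 (valence 4) → 3 H
  atom 6: C, bond orders sum to 4 (valence 4) → 0 H
  atom 7: C, bond orders sum to 3 (valence 4) → 1 H
  atom 8: O, bond orders sum to 2 (valence 2) → 0 H
  atom 9: C, bond orders sum to 4 (valence 4) → 0 H
  atom 10: C, bond orders sum to 4 (valence 4) → 0 H
  atom 11: N, bond orders sum to 3 (valence 3) → 0 H
  atom 12: C, bond orders sum to 4 (valence 4) → 0 H
  atom 13: O, bond orders sum to 1 (valence 2) → 1 H
  atom 14: C, bond orders sum to 4 (valence 4) → 0 H
  atom 15: S, bond orders sum to 1 (valence 2) → 1 H
Totals → C:10, H:6, N:2, O:2, S:1.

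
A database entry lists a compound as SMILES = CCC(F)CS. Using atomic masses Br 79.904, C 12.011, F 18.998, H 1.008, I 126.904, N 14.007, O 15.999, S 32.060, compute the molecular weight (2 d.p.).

First, the molecular formula is C4H9FS (counting implicit H from valence).
  C: 4 × 12.011 = 48.044
  F: 1 × 18.998 = 18.998
  H: 9 × 1.008 = 9.072
  S: 1 × 32.060 = 32.060
Sum: 4×12.011 + 1×18.998 + 9×1.008 + 1×32.060 = 108.174 → 108.17 g/mol.

108.17 g/mol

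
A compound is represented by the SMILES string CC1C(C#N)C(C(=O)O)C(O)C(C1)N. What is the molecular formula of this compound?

C9H14N2O3

Walk through each heavy atom and fill implicit hydrogens from standard valence (C 4, N 3, O 2, S 2, halogen 1):
  atom 1: C, bond orders sum to 1 (valence 4) → 3 H
  atom 2: C, bond orders sum to 3 (valence 4) → 1 H
  atom 3: C, bond orders sum to 3 (valence 4) → 1 H
  atom 4: C, bond orders sum to 4 (valence 4) → 0 H
  atom 5: N, bond orders sum to 3 (valence 3) → 0 H
  atom 6: C, bond orders sum to 3 (valence 4) → 1 H
  atom 7: C, bond orders sum to 4 (valence 4) → 0 H
  atom 8: O, bond orders sum to 2 (valence 2) → 0 H
  atom 9: O, bond orders sum to 1 (valence 2) → 1 H
  atom 10: C, bond orders sum to 3 (valence 4) → 1 H
  atom 11: O, bond orders sum to 1 (valence 2) → 1 H
  atom 12: C, bond orders sum to 3 (valence 4) → 1 H
  atom 13: C, bond orders sum to 2 (valence 4) → 2 H
  atom 14: N, bond orders sum to 1 (valence 3) → 2 H
Totals → C:9, H:14, N:2, O:3.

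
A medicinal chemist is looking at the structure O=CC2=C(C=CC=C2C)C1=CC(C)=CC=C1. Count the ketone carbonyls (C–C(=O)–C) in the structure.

0

Scan the SMILES for the ketone motif — none present.
Groups that are present: 1 aldehyde.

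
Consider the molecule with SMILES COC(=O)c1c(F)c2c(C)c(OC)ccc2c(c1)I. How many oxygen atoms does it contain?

3

Scan the SMILES for O atoms (remember two-letter symbols like Cl and Br are single atoms).
Oxygen count: 3.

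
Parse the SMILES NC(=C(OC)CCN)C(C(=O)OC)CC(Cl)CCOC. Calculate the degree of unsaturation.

Degree of unsaturation = (number of rings) + (number of π bonds).
Ring closures in the SMILES: 0.
π bonds: 2 double bonds (each 1 DoU) → 2 DoU from unsaturation.
Total DoU = 0 + 2 = 2.

2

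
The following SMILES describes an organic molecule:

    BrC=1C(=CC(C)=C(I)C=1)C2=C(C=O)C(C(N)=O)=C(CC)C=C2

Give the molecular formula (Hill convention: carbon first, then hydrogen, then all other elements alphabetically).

Walk through each heavy atom and fill implicit hydrogens from standard valence (C 4, N 3, O 2, S 2, halogen 1):
  atom 1: Br (halogen, monovalent) → 0 H
  atom 2: C, bond orders sum to 4 (valence 4) → 0 H
  atom 3: C, bond orders sum to 4 (valence 4) → 0 H
  atom 4: C, bond orders sum to 3 (valence 4) → 1 H
  atom 5: C, bond orders sum to 4 (valence 4) → 0 H
  atom 6: C, bond orders sum to 1 (valence 4) → 3 H
  atom 7: C, bond orders sum to 4 (valence 4) → 0 H
  atom 8: I (halogen, monovalent) → 0 H
  atom 9: C, bond orders sum to 3 (valence 4) → 1 H
  atom 10: C, bond orders sum to 4 (valence 4) → 0 H
  atom 11: C, bond orders sum to 4 (valence 4) → 0 H
  atom 12: C, bond orders sum to 3 (valence 4) → 1 H
  atom 13: O, bond orders sum to 2 (valence 2) → 0 H
  atom 14: C, bond orders sum to 4 (valence 4) → 0 H
  atom 15: C, bond orders sum to 4 (valence 4) → 0 H
  atom 16: N, bond orders sum to 1 (valence 3) → 2 H
  atom 17: O, bond orders sum to 2 (valence 2) → 0 H
  atom 18: C, bond orders sum to 4 (valence 4) → 0 H
  atom 19: C, bond orders sum to 2 (valence 4) → 2 H
  atom 20: C, bond orders sum to 1 (valence 4) → 3 H
  atom 21: C, bond orders sum to 3 (valence 4) → 1 H
  atom 22: C, bond orders sum to 3 (valence 4) → 1 H
Totals → C:17, H:15, Br:1, I:1, N:1, O:2.

C17H15BrINO2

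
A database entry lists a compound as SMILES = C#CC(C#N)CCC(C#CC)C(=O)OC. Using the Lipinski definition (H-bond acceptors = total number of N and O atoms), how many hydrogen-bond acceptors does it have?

N atoms: 1; O atoms: 2.
Lipinski HBA = 1 + 2 = 3.

3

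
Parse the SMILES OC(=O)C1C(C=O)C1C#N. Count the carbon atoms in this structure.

6

Count every carbon token in the SMILES (each C, including those in ring-closure positions and inside branches).
Carbon count: 6.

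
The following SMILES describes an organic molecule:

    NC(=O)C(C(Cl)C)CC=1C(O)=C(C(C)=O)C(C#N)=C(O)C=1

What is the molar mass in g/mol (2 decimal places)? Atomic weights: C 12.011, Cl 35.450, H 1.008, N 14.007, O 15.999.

First, the molecular formula is C14H15ClN2O4 (counting implicit H from valence).
  C: 14 × 12.011 = 168.154
  Cl: 1 × 35.450 = 35.450
  H: 15 × 1.008 = 15.120
  N: 2 × 14.007 = 28.014
  O: 4 × 15.999 = 63.996
Sum: 14×12.011 + 1×35.450 + 15×1.008 + 2×14.007 + 4×15.999 = 310.734 → 310.73 g/mol.

310.73 g/mol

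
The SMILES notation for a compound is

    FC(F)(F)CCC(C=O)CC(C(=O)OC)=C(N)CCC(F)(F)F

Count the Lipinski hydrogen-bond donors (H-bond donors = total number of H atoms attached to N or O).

2

Donors: find every N or O and count the H atoms it carries.
  atom 9 (O): bond orders sum to 2 → 0 H
  atom 13 (O): bond orders sum to 2 → 0 H
  atom 14 (O): bond orders sum to 2 → 0 H
  atom 17 (N): bond orders sum to 1 → 2 H
Lipinski HBD = 2.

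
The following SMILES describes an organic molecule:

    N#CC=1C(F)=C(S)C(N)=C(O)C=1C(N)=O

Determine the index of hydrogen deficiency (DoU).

7

Molecular formula: C8H6FN3O2S.
DoU = (2C + 2 + N − H − X) / 2, where X is the halogen count and O/S are ignored.
    = (2·8 + 2 + 3 − 6 − 1) / 2 = 14 / 2 = 7.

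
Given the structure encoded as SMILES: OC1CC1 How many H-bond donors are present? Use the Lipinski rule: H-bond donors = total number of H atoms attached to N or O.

Donors: find every N or O and count the H atoms it carries.
  atom 1 (O): bond orders sum to 1 → 1 H
Lipinski HBD = 1.

1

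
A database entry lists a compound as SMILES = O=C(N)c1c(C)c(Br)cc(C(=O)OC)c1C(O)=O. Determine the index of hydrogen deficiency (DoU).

7

Molecular formula: C11H10BrNO5.
DoU = (2C + 2 + N − H − X) / 2, where X is the halogen count and O/S are ignored.
    = (2·11 + 2 + 1 − 10 − 1) / 2 = 14 / 2 = 7.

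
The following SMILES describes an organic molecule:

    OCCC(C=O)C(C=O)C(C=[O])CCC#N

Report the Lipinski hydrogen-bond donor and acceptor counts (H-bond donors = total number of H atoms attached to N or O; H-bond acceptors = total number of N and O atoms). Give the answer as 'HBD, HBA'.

1, 5

Donors: find every N or O and count the H atoms it carries.
  atom 1 (O): bond orders sum to 1 → 1 H
  atom 6 (O): bond orders sum to 2 → 0 H
  atom 9 (O): bond orders sum to 2 → 0 H
  atom 12 (O): bond orders sum to 2 → 0 H
  atom 16 (N): bond orders sum to 3 → 0 H
Lipinski HBD = 1.
Acceptors: N atoms = 1, O atoms = 4 → HBA = 5.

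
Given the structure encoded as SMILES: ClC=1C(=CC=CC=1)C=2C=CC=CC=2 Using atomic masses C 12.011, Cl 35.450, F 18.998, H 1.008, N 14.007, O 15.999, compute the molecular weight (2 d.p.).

188.65 g/mol

First, the molecular formula is C12H9Cl (counting implicit H from valence).
  C: 12 × 12.011 = 144.132
  Cl: 1 × 35.450 = 35.450
  H: 9 × 1.008 = 9.072
Sum: 12×12.011 + 1×35.450 + 9×1.008 = 188.654 → 188.65 g/mol.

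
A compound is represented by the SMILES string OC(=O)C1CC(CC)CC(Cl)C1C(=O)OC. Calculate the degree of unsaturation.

Molecular formula: C11H17ClO4.
DoU = (2C + 2 + N − H − X) / 2, where X is the halogen count and O/S are ignored.
    = (2·11 + 2 + 0 − 17 − 1) / 2 = 6 / 2 = 3.

3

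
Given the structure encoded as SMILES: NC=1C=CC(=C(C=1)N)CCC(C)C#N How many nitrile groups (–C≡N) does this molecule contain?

The nitrile motif appears at heavy-atom position 13 in the SMILES.
Other groups present: 2 primary amine.
Nitrile count: 1.

1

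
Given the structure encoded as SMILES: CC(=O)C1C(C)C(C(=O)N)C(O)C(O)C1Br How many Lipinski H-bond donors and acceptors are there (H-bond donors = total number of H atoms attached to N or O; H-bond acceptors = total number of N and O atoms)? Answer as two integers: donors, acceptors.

4, 5

Donors: find every N or O and count the H atoms it carries.
  atom 3 (O): bond orders sum to 2 → 0 H
  atom 9 (O): bond orders sum to 2 → 0 H
  atom 10 (N): bond orders sum to 1 → 2 H
  atom 12 (O): bond orders sum to 1 → 1 H
  atom 14 (O): bond orders sum to 1 → 1 H
Lipinski HBD = 4.
Acceptors: N atoms = 1, O atoms = 4 → HBA = 5.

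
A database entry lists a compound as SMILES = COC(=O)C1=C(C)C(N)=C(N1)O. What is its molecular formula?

Walk through each heavy atom and fill implicit hydrogens from standard valence (C 4, N 3, O 2, S 2, halogen 1):
  atom 1: C, bond orders sum to 1 (valence 4) → 3 H
  atom 2: O, bond orders sum to 2 (valence 2) → 0 H
  atom 3: C, bond orders sum to 4 (valence 4) → 0 H
  atom 4: O, bond orders sum to 2 (valence 2) → 0 H
  atom 5: C, bond orders sum to 4 (valence 4) → 0 H
  atom 6: C, bond orders sum to 4 (valence 4) → 0 H
  atom 7: C, bond orders sum to 1 (valence 4) → 3 H
  atom 8: C, bond orders sum to 4 (valence 4) → 0 H
  atom 9: N, bond orders sum to 1 (valence 3) → 2 H
  atom 10: C, bond orders sum to 4 (valence 4) → 0 H
  atom 11: N, bond orders sum to 2 (valence 3) → 1 H
  atom 12: O, bond orders sum to 1 (valence 2) → 1 H
Totals → C:7, H:10, N:2, O:3.
In Hill order: C7H10N2O3.

C7H10N2O3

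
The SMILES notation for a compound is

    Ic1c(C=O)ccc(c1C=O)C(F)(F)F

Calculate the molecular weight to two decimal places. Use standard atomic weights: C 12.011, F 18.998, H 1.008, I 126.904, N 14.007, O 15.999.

328.03 g/mol

First, the molecular formula is C9H4F3IO2 (counting implicit H from valence).
  C: 9 × 12.011 = 108.099
  F: 3 × 18.998 = 56.994
  H: 4 × 1.008 = 4.032
  I: 1 × 126.904 = 126.904
  O: 2 × 15.999 = 31.998
Sum: 9×12.011 + 3×18.998 + 4×1.008 + 1×126.904 + 2×15.999 = 328.027 → 328.03 g/mol.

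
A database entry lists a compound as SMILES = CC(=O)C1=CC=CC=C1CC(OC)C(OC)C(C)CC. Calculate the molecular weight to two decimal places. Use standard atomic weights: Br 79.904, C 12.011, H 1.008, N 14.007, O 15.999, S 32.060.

First, the molecular formula is C17H26O3 (counting implicit H from valence).
  C: 17 × 12.011 = 204.187
  H: 26 × 1.008 = 26.208
  O: 3 × 15.999 = 47.997
Sum: 17×12.011 + 26×1.008 + 3×15.999 = 278.392 → 278.39 g/mol.

278.39 g/mol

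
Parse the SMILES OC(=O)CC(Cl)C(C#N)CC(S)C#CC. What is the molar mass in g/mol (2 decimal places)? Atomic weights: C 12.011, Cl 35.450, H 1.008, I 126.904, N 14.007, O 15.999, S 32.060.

First, the molecular formula is C10H12ClNO2S (counting implicit H from valence).
  C: 10 × 12.011 = 120.110
  Cl: 1 × 35.450 = 35.450
  H: 12 × 1.008 = 12.096
  N: 1 × 14.007 = 14.007
  O: 2 × 15.999 = 31.998
  S: 1 × 32.060 = 32.060
Sum: 10×12.011 + 1×35.450 + 12×1.008 + 1×14.007 + 2×15.999 + 1×32.060 = 245.721 → 245.72 g/mol.

245.72 g/mol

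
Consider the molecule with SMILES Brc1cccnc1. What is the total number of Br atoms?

Scan the SMILES for Br atoms (remember two-letter symbols like Cl and Br are single atoms).
Bromine count: 1.

1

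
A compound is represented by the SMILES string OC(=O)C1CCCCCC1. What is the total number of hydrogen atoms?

14

Walk through each heavy atom and fill implicit hydrogens from standard valence (C 4, N 3, O 2, S 2, halogen 1):
  atom 1: O, bond orders sum to 1 (valence 2) → 1 H
  atom 2: C, bond orders sum to 4 (valence 4) → 0 H
  atom 3: O, bond orders sum to 2 (valence 2) → 0 H
  atom 4: C, bond orders sum to 3 (valence 4) → 1 H
  atom 5: C, bond orders sum to 2 (valence 4) → 2 H
  atom 6: C, bond orders sum to 2 (valence 4) → 2 H
  atom 7: C, bond orders sum to 2 (valence 4) → 2 H
  atom 8: C, bond orders sum to 2 (valence 4) → 2 H
  atom 9: C, bond orders sum to 2 (valence 4) → 2 H
  atom 10: C, bond orders sum to 2 (valence 4) → 2 H
Total hydrogens: 14.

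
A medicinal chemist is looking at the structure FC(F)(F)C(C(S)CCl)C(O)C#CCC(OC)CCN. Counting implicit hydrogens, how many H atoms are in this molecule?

Walk through each heavy atom and fill implicit hydrogens from standard valence (C 4, N 3, O 2, S 2, halogen 1):
  atom 1: F (halogen, monovalent) → 0 H
  atom 2: C, bond orders sum to 4 (valence 4) → 0 H
  atom 3: F (halogen, monovalent) → 0 H
  atom 4: F (halogen, monovalent) → 0 H
  atom 5: C, bond orders sum to 3 (valence 4) → 1 H
  atom 6: C, bond orders sum to 3 (valence 4) → 1 H
  atom 7: S, bond orders sum to 1 (valence 2) → 1 H
  atom 8: C, bond orders sum to 2 (valence 4) → 2 H
  atom 9: Cl (halogen, monovalent) → 0 H
  atom 10: C, bond orders sum to 3 (valence 4) → 1 H
  atom 11: O, bond orders sum to 1 (valence 2) → 1 H
  atom 12: C, bond orders sum to 4 (valence 4) → 0 H
  atom 13: C, bond orders sum to 4 (valence 4) → 0 H
  atom 14: C, bond orders sum to 2 (valence 4) → 2 H
  atom 15: C, bond orders sum to 3 (valence 4) → 1 H
  atom 16: O, bond orders sum to 2 (valence 2) → 0 H
  atom 17: C, bond orders sum to 1 (valence 4) → 3 H
  atom 18: C, bond orders sum to 2 (valence 4) → 2 H
  atom 19: C, bond orders sum to 2 (valence 4) → 2 H
  atom 20: N, bond orders sum to 1 (valence 3) → 2 H
Total hydrogens: 19.

19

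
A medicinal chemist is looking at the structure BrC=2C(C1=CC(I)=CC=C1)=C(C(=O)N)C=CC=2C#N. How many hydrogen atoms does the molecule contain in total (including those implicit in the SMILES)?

Walk through each heavy atom and fill implicit hydrogens from standard valence (C 4, N 3, O 2, S 2, halogen 1):
  atom 1: Br (halogen, monovalent) → 0 H
  atom 2: C, bond orders sum to 4 (valence 4) → 0 H
  atom 3: C, bond orders sum to 4 (valence 4) → 0 H
  atom 4: C, bond orders sum to 4 (valence 4) → 0 H
  atom 5: C, bond orders sum to 3 (valence 4) → 1 H
  atom 6: C, bond orders sum to 4 (valence 4) → 0 H
  atom 7: I (halogen, monovalent) → 0 H
  atom 8: C, bond orders sum to 3 (valence 4) → 1 H
  atom 9: C, bond orders sum to 3 (valence 4) → 1 H
  atom 10: C, bond orders sum to 3 (valence 4) → 1 H
  atom 11: C, bond orders sum to 4 (valence 4) → 0 H
  atom 12: C, bond orders sum to 4 (valence 4) → 0 H
  atom 13: O, bond orders sum to 2 (valence 2) → 0 H
  atom 14: N, bond orders sum to 1 (valence 3) → 2 H
  atom 15: C, bond orders sum to 3 (valence 4) → 1 H
  atom 16: C, bond orders sum to 3 (valence 4) → 1 H
  atom 17: C, bond orders sum to 4 (valence 4) → 0 H
  atom 18: C, bond orders sum to 4 (valence 4) → 0 H
  atom 19: N, bond orders sum to 3 (valence 3) → 0 H
Total hydrogens: 8.

8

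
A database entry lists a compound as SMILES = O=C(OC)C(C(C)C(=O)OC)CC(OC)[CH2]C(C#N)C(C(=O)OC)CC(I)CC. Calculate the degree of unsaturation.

5

Degree of unsaturation = (number of rings) + (number of π bonds).
Ring closures in the SMILES: 0.
π bonds: 3 double bonds (each 1 DoU), 1 triple bond (each 2 DoU) → 5 DoU from unsaturation.
Total DoU = 0 + 5 = 5.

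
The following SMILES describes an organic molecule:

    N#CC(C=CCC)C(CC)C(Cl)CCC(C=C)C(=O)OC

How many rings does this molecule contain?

0

In SMILES, each pair of matching ring-closure digits denotes one ring-closing bond; the number of such bonds equals the number of independent rings.
Ring-closure bonds here: 0.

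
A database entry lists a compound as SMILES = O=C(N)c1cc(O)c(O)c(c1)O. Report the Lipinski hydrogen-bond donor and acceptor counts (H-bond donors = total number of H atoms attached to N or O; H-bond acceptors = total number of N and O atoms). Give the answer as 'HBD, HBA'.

Donors: find every N or O and count the H atoms it carries.
  atom 1 (O): bond orders sum to 2 → 0 H
  atom 3 (N): bond orders sum to 1 → 2 H
  atom 7 (O): bond orders sum to 1 → 1 H
  atom 9 (O): bond orders sum to 1 → 1 H
  atom 12 (O): bond orders sum to 1 → 1 H
Lipinski HBD = 5.
Acceptors: N atoms = 1, O atoms = 4 → HBA = 5.

5, 5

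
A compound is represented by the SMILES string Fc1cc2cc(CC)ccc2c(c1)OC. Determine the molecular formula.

Walk through each heavy atom and fill implicit hydrogens from standard valence (C 4, N 3, O 2, S 2, halogen 1); for lowercase aromatic atoms, an aromatic c carries 1 H when it has two neighbours and 0 H with three, and aromatic n carries 0 H:
  atom 1: F (halogen, monovalent) → 0 H
  atom 2: aromatic c, 3 neighbours → 0 H
  atom 3: aromatic c, 2 neighbours → 1 H
  atom 4: aromatic c, 3 neighbours → 0 H
  atom 5: aromatic c, 2 neighbours → 1 H
  atom 6: aromatic c, 3 neighbours → 0 H
  atom 7: C, bond orders sum to 2 (valence 4) → 2 H
  atom 8: C, bond orders sum to 1 (valence 4) → 3 H
  atom 9: aromatic c, 2 neighbours → 1 H
  atom 10: aromatic c, 2 neighbours → 1 H
  atom 11: aromatic c, 3 neighbours → 0 H
  atom 12: aromatic c, 3 neighbours → 0 H
  atom 13: aromatic c, 2 neighbours → 1 H
  atom 14: O, bond orders sum to 2 (valence 2) → 0 H
  atom 15: C, bond orders sum to 1 (valence 4) → 3 H
Totals → C:13, H:13, F:1, O:1.
In Hill order: C13H13FO.

C13H13FO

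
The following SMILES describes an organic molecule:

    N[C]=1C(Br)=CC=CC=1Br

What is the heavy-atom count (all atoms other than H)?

9

Every atom symbol written in the SMILES (organic subset) is one heavy atom; implicit H are not written.
Heavy atoms by element → Br:2, C:6, N:1.
Total: 9.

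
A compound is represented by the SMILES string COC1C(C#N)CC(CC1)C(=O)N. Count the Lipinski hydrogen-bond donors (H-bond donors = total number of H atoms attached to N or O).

2

Donors: find every N or O and count the H atoms it carries.
  atom 2 (O): bond orders sum to 2 → 0 H
  atom 6 (N): bond orders sum to 3 → 0 H
  atom 12 (O): bond orders sum to 2 → 0 H
  atom 13 (N): bond orders sum to 1 → 2 H
Lipinski HBD = 2.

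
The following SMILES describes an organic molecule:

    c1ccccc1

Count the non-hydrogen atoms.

Every atom symbol written in the SMILES (organic subset) is one heavy atom; implicit H are not written.
Heavy atoms by element → C:6.
Total: 6.

6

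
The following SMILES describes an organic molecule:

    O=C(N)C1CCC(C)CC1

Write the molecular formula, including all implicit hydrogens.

C8H15NO

Walk through each heavy atom and fill implicit hydrogens from standard valence (C 4, N 3, O 2, S 2, halogen 1):
  atom 1: O, bond orders sum to 2 (valence 2) → 0 H
  atom 2: C, bond orders sum to 4 (valence 4) → 0 H
  atom 3: N, bond orders sum to 1 (valence 3) → 2 H
  atom 4: C, bond orders sum to 3 (valence 4) → 1 H
  atom 5: C, bond orders sum to 2 (valence 4) → 2 H
  atom 6: C, bond orders sum to 2 (valence 4) → 2 H
  atom 7: C, bond orders sum to 3 (valence 4) → 1 H
  atom 8: C, bond orders sum to 1 (valence 4) → 3 H
  atom 9: C, bond orders sum to 2 (valence 4) → 2 H
  atom 10: C, bond orders sum to 2 (valence 4) → 2 H
Totals → C:8, H:15, N:1, O:1.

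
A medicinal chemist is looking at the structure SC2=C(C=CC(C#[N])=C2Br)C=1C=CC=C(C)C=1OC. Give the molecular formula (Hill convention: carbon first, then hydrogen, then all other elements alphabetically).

C15H12BrNOS

Walk through each heavy atom and fill implicit hydrogens from standard valence (C 4, N 3, O 2, S 2, halogen 1):
  atom 1: S, bond orders sum to 1 (valence 2) → 1 H
  atom 2: C, bond orders sum to 4 (valence 4) → 0 H
  atom 3: C, bond orders sum to 4 (valence 4) → 0 H
  atom 4: C, bond orders sum to 3 (valence 4) → 1 H
  atom 5: C, bond orders sum to 3 (valence 4) → 1 H
  atom 6: C, bond orders sum to 4 (valence 4) → 0 H
  atom 7: C, bond orders sum to 4 (valence 4) → 0 H
  atom 8: N with explicit H count 0
  atom 9: C, bond orders sum to 4 (valence 4) → 0 H
  atom 10: Br (halogen, monovalent) → 0 H
  atom 11: C, bond orders sum to 4 (valence 4) → 0 H
  atom 12: C, bond orders sum to 3 (valence 4) → 1 H
  atom 13: C, bond orders sum to 3 (valence 4) → 1 H
  atom 14: C, bond orders sum to 3 (valence 4) → 1 H
  atom 15: C, bond orders sum to 4 (valence 4) → 0 H
  atom 16: C, bond orders sum to 1 (valence 4) → 3 H
  atom 17: C, bond orders sum to 4 (valence 4) → 0 H
  atom 18: O, bond orders sum to 2 (valence 2) → 0 H
  atom 19: C, bond orders sum to 1 (valence 4) → 3 H
Totals → C:15, H:12, Br:1, N:1, O:1, S:1.
In Hill order: C15H12BrNOS.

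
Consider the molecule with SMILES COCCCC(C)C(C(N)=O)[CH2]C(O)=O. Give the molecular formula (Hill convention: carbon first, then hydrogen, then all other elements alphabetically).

Walk through each heavy atom and fill implicit hydrogens from standard valence (C 4, N 3, O 2, S 2, halogen 1):
  atom 1: C, bond orders sum to 1 (valence 4) → 3 H
  atom 2: O, bond orders sum to 2 (valence 2) → 0 H
  atom 3: C, bond orders sum to 2 (valence 4) → 2 H
  atom 4: C, bond orders sum to 2 (valence 4) → 2 H
  atom 5: C, bond orders sum to 2 (valence 4) → 2 H
  atom 6: C, bond orders sum to 3 (valence 4) → 1 H
  atom 7: C, bond orders sum to 1 (valence 4) → 3 H
  atom 8: C, bond orders sum to 3 (valence 4) → 1 H
  atom 9: C, bond orders sum to 4 (valence 4) → 0 H
  atom 10: N, bond orders sum to 1 (valence 3) → 2 H
  atom 11: O, bond orders sum to 2 (valence 2) → 0 H
  atom 12: C with explicit H count 2
  atom 13: C, bond orders sum to 4 (valence 4) → 0 H
  atom 14: O, bond orders sum to 1 (valence 2) → 1 H
  atom 15: O, bond orders sum to 2 (valence 2) → 0 H
Totals → C:10, H:19, N:1, O:4.

C10H19NO4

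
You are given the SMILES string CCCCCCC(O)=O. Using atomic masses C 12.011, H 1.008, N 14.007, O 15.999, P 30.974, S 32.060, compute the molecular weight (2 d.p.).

130.19 g/mol

First, the molecular formula is C7H14O2 (counting implicit H from valence).
  C: 7 × 12.011 = 84.077
  H: 14 × 1.008 = 14.112
  O: 2 × 15.999 = 31.998
Sum: 7×12.011 + 14×1.008 + 2×15.999 = 130.187 → 130.19 g/mol.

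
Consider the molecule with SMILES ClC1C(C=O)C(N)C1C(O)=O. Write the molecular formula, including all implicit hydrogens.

C6H8ClNO3

Walk through each heavy atom and fill implicit hydrogens from standard valence (C 4, N 3, O 2, S 2, halogen 1):
  atom 1: Cl (halogen, monovalent) → 0 H
  atom 2: C, bond orders sum to 3 (valence 4) → 1 H
  atom 3: C, bond orders sum to 3 (valence 4) → 1 H
  atom 4: C, bond orders sum to 3 (valence 4) → 1 H
  atom 5: O, bond orders sum to 2 (valence 2) → 0 H
  atom 6: C, bond orders sum to 3 (valence 4) → 1 H
  atom 7: N, bond orders sum to 1 (valence 3) → 2 H
  atom 8: C, bond orders sum to 3 (valence 4) → 1 H
  atom 9: C, bond orders sum to 4 (valence 4) → 0 H
  atom 10: O, bond orders sum to 1 (valence 2) → 1 H
  atom 11: O, bond orders sum to 2 (valence 2) → 0 H
Totals → C:6, H:8, Cl:1, N:1, O:3.
In Hill order: C6H8ClNO3.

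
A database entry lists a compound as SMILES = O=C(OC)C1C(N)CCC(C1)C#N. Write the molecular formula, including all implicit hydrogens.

Walk through each heavy atom and fill implicit hydrogens from standard valence (C 4, N 3, O 2, S 2, halogen 1):
  atom 1: O, bond orders sum to 2 (valence 2) → 0 H
  atom 2: C, bond orders sum to 4 (valence 4) → 0 H
  atom 3: O, bond orders sum to 2 (valence 2) → 0 H
  atom 4: C, bond orders sum to 1 (valence 4) → 3 H
  atom 5: C, bond orders sum to 3 (valence 4) → 1 H
  atom 6: C, bond orders sum to 3 (valence 4) → 1 H
  atom 7: N, bond orders sum to 1 (valence 3) → 2 H
  atom 8: C, bond orders sum to 2 (valence 4) → 2 H
  atom 9: C, bond orders sum to 2 (valence 4) → 2 H
  atom 10: C, bond orders sum to 3 (valence 4) → 1 H
  atom 11: C, bond orders sum to 2 (valence 4) → 2 H
  atom 12: C, bond orders sum to 4 (valence 4) → 0 H
  atom 13: N, bond orders sum to 3 (valence 3) → 0 H
Totals → C:9, H:14, N:2, O:2.

C9H14N2O2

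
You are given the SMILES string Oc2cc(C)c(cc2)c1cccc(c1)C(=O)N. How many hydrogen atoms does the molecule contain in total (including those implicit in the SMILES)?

Walk through each heavy atom and fill implicit hydrogens from standard valence (C 4, N 3, O 2, S 2, halogen 1); for lowercase aromatic atoms, an aromatic c carries 1 H when it has two neighbours and 0 H with three, and aromatic n carries 0 H:
  atom 1: O, bond orders sum to 1 (valence 2) → 1 H
  atom 2: aromatic c, 3 neighbours → 0 H
  atom 3: aromatic c, 2 neighbours → 1 H
  atom 4: aromatic c, 3 neighbours → 0 H
  atom 5: C, bond orders sum to 1 (valence 4) → 3 H
  atom 6: aromatic c, 3 neighbours → 0 H
  atom 7: aromatic c, 2 neighbours → 1 H
  atom 8: aromatic c, 2 neighbours → 1 H
  atom 9: aromatic c, 3 neighbours → 0 H
  atom 10: aromatic c, 2 neighbours → 1 H
  atom 11: aromatic c, 2 neighbours → 1 H
  atom 12: aromatic c, 2 neighbours → 1 H
  atom 13: aromatic c, 3 neighbours → 0 H
  atom 14: aromatic c, 2 neighbours → 1 H
  atom 15: C, bond orders sum to 4 (valence 4) → 0 H
  atom 16: O, bond orders sum to 2 (valence 2) → 0 H
  atom 17: N, bond orders sum to 1 (valence 3) → 2 H
Total hydrogens: 13.

13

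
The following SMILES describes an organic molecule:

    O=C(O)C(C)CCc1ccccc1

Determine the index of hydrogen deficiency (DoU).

Molecular formula: C11H14O2.
DoU = (2C + 2 + N − H − X) / 2, where X is the halogen count and O/S are ignored.
    = (2·11 + 2 + 0 − 14 − 0) / 2 = 10 / 2 = 5.

5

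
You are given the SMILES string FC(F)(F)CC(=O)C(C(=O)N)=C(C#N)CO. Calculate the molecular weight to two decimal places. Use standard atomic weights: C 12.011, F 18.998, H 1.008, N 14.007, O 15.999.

First, the molecular formula is C8H7F3N2O3 (counting implicit H from valence).
  C: 8 × 12.011 = 96.088
  F: 3 × 18.998 = 56.994
  H: 7 × 1.008 = 7.056
  N: 2 × 14.007 = 28.014
  O: 3 × 15.999 = 47.997
Sum: 8×12.011 + 3×18.998 + 7×1.008 + 2×14.007 + 3×15.999 = 236.149 → 236.15 g/mol.

236.15 g/mol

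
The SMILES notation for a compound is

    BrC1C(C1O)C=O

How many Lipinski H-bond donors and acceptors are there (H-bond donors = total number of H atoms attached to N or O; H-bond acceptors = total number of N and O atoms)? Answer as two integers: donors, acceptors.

1, 2

Donors: find every N or O and count the H atoms it carries.
  atom 5 (O): bond orders sum to 1 → 1 H
  atom 7 (O): bond orders sum to 2 → 0 H
Lipinski HBD = 1.
Acceptors: N atoms = 0, O atoms = 2 → HBA = 2.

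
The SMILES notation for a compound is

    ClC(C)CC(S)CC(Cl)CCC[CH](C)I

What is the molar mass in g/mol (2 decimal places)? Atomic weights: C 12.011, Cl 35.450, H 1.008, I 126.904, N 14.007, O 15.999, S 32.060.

383.15 g/mol

First, the molecular formula is C11H21Cl2IS (counting implicit H from valence).
  C: 11 × 12.011 = 132.121
  Cl: 2 × 35.450 = 70.900
  H: 21 × 1.008 = 21.168
  I: 1 × 126.904 = 126.904
  S: 1 × 32.060 = 32.060
Sum: 11×12.011 + 2×35.450 + 21×1.008 + 1×126.904 + 1×32.060 = 383.153 → 383.15 g/mol.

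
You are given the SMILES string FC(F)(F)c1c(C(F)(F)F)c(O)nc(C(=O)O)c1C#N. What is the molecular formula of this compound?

Walk through each heavy atom and fill implicit hydrogens from standard valence (C 4, N 3, O 2, S 2, halogen 1); for lowercase aromatic atoms, an aromatic c carries 1 H when it has two neighbours and 0 H with three, and aromatic n carries 0 H:
  atom 1: F (halogen, monovalent) → 0 H
  atom 2: C, bond orders sum to 4 (valence 4) → 0 H
  atom 3: F (halogen, monovalent) → 0 H
  atom 4: F (halogen, monovalent) → 0 H
  atom 5: aromatic c, 3 neighbours → 0 H
  atom 6: aromatic c, 3 neighbours → 0 H
  atom 7: C, bond orders sum to 4 (valence 4) → 0 H
  atom 8: F (halogen, monovalent) → 0 H
  atom 9: F (halogen, monovalent) → 0 H
  atom 10: F (halogen, monovalent) → 0 H
  atom 11: aromatic c, 3 neighbours → 0 H
  atom 12: O, bond orders sum to 1 (valence 2) → 1 H
  atom 13: aromatic n, 2 neighbours → 0 H
  atom 14: aromatic c, 3 neighbours → 0 H
  atom 15: C, bond orders sum to 4 (valence 4) → 0 H
  atom 16: O, bond orders sum to 2 (valence 2) → 0 H
  atom 17: O, bond orders sum to 1 (valence 2) → 1 H
  atom 18: aromatic c, 3 neighbours → 0 H
  atom 19: C, bond orders sum to 4 (valence 4) → 0 H
  atom 20: N, bond orders sum to 3 (valence 3) → 0 H
Totals → C:9, H:2, F:6, N:2, O:3.
In Hill order: C9H2F6N2O3.

C9H2F6N2O3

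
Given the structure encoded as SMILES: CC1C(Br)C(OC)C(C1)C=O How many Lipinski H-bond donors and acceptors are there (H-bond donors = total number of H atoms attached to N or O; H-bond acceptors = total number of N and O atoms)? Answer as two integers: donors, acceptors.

0, 2

Donors: find every N or O and count the H atoms it carries.
  atom 6 (O): bond orders sum to 2 → 0 H
  atom 11 (O): bond orders sum to 2 → 0 H
Lipinski HBD = 0.
Acceptors: N atoms = 0, O atoms = 2 → HBA = 2.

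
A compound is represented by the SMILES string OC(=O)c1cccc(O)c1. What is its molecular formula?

Walk through each heavy atom and fill implicit hydrogens from standard valence (C 4, N 3, O 2, S 2, halogen 1); for lowercase aromatic atoms, an aromatic c carries 1 H when it has two neighbours and 0 H with three, and aromatic n carries 0 H:
  atom 1: O, bond orders sum to 1 (valence 2) → 1 H
  atom 2: C, bond orders sum to 4 (valence 4) → 0 H
  atom 3: O, bond orders sum to 2 (valence 2) → 0 H
  atom 4: aromatic c, 3 neighbours → 0 H
  atom 5: aromatic c, 2 neighbours → 1 H
  atom 6: aromatic c, 2 neighbours → 1 H
  atom 7: aromatic c, 2 neighbours → 1 H
  atom 8: aromatic c, 3 neighbours → 0 H
  atom 9: O, bond orders sum to 1 (valence 2) → 1 H
  atom 10: aromatic c, 2 neighbours → 1 H
Totals → C:7, H:6, O:3.

C7H6O3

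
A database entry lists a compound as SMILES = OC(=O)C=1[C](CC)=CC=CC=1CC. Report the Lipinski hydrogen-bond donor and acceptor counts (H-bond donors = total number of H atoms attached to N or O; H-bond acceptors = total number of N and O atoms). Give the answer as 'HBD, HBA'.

1, 2

Donors: find every N or O and count the H atoms it carries.
  atom 1 (O): bond orders sum to 1 → 1 H
  atom 3 (O): bond orders sum to 2 → 0 H
Lipinski HBD = 1.
Acceptors: N atoms = 0, O atoms = 2 → HBA = 2.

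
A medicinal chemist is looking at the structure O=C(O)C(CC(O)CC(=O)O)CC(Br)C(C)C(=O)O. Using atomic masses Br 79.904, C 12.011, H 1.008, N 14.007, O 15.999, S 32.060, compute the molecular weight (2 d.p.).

341.15 g/mol

First, the molecular formula is C11H17BrO7 (counting implicit H from valence).
  Br: 1 × 79.904 = 79.904
  C: 11 × 12.011 = 132.121
  H: 17 × 1.008 = 17.136
  O: 7 × 15.999 = 111.993
Sum: 1×79.904 + 11×12.011 + 17×1.008 + 7×15.999 = 341.154 → 341.15 g/mol.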